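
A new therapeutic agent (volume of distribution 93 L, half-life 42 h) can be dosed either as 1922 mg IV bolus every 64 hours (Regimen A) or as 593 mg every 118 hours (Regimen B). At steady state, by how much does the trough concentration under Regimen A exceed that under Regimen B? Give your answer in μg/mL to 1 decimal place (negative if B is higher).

Regimen A: f = (1/2)^(64/42) ≈ 0.3478; Cmin,ss = (1922/93)·f/(1−f) ≈ 11.021 μg/mL.
Regimen B: f = (1/2)^(118/42) ≈ 0.1426; Cmin,ss = (593/93)·f/(1−f) ≈ 1.060 μg/mL.
Difference ≈ 11.021 − 1.060 ≈ 9.961 μg/mL.

10.0 μg/mL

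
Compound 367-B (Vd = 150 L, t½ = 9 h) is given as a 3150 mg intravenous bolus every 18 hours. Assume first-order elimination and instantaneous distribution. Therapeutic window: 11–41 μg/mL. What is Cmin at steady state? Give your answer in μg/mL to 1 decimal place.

τ = 18 h = 2 half-lives, so f = (1/2)^2 = 0.25.
Accumulation ratio R = 1/(1 − f) = 1/0.75 = 4/3.
Single-dose peak C₀ = D/Vd = 3150/150 = 21 μg/mL.
Steady-state peak Cmax,ss = C₀·R = 21 × 4/3 ≈ 28.000 μg/mL.
Steady-state trough Cmin,ss = Cmax,ss·f ≈ 28.000 × 0.25 ≈ 7.000 μg/mL.
Trough 7.0 μg/mL vs MEC 11 μg/mL: subtherapeutic.

7.0 μg/mL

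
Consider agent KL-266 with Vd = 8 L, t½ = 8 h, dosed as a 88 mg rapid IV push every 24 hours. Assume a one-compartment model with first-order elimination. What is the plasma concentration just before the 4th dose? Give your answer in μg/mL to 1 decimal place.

f = (1/2)^(τ/t½) = (1/2)^(24/8) ≈ 0.1250.
C₀ = D/Vd = 88/8 ≈ 11.000 μg/mL.
Before the 4th dose, 3 doses have been given. Superposition: Cmin = C₀·(f + f² + … + f^3).
≈ 11.000 × (0.1250 + 0.0156 + 0.0020) ≈ 11.000 × 0.1426 ≈ 1.569 μg/mL.

1.6 μg/mL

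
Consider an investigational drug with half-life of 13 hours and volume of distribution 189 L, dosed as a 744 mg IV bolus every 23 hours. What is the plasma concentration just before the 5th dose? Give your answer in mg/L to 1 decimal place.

1.6 mg/L

f = (1/2)^(τ/t½) = (1/2)^(23/13) ≈ 0.2934.
C₀ = D/Vd = 744/189 ≈ 3.937 mg/L.
Before the 5th dose, 4 doses have been given. Superposition: Cmin = C₀·(f + f² + … + f^4).
≈ 3.937 × (0.2934 + 0.0861 + 0.0253 + 0.0074) ≈ 3.937 × 0.4122 ≈ 1.623 mg/L.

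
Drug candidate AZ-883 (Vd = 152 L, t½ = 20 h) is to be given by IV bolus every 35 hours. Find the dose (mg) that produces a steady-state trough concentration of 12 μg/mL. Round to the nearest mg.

4311 mg

τ/t½ = 35/20 ≈ 1.75, so f = (1/2)^(35/20) ≈ 0.297302.
Cmin,ss = (D/Vd)·f/(1−f), so D = Cmin,ss·Vd·(1−f)/f.
D = 12 × 152 × (1−f)/f ≈ 12 × 152 × 2.36358 ≈ 4311.17 mg.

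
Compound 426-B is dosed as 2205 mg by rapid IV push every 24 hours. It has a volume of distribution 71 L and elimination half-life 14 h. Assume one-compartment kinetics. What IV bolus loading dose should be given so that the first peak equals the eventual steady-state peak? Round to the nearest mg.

3172 mg

f = (1/2)^(24/14) ≈ 0.304753; accumulation ratio R = 1/(1−f) ≈ 1.43834.
Loading dose to hit Cmax,ss on first dose: D_load = D_maint·R ≈ 2205 × 1.43834 ≈ 3171.54 mg.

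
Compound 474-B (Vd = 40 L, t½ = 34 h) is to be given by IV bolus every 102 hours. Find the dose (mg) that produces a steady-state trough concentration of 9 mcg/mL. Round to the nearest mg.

τ/t½ = 102/34 ≈ 3, so f = (1/2)^(102/34) ≈ 0.125000.
Cmin,ss = (D/Vd)·f/(1−f), so D = Cmin,ss·Vd·(1−f)/f.
D = 9 × 40 × (1−f)/f ≈ 9 × 40 × 7.00000 ≈ 2520.00 mg.

2520 mg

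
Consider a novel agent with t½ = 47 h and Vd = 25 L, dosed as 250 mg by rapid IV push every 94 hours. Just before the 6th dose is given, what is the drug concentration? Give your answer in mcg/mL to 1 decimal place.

3.3 mcg/mL

f = (1/2)^(τ/t½) = (1/2)^(94/47) ≈ 0.2500.
C₀ = D/Vd = 250/25 ≈ 10.000 mcg/mL.
Before the 6th dose, 5 doses have been given. Superposition: Cmin = C₀·(f + f² + … + f^5).
≈ 10.000 × (0.2500 + 0.0625 + 0.0156 + 0.0039 + 0.0010) ≈ 10.000 × 0.3330 ≈ 3.330 mcg/mL.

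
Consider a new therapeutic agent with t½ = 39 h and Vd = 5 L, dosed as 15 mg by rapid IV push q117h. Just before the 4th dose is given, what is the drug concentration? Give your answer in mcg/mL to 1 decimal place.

f = (1/2)^(τ/t½) = (1/2)^(117/39) ≈ 0.1250.
C₀ = D/Vd = 15/5 ≈ 3.000 mcg/mL.
Before the 4th dose, 3 doses have been given. Superposition: Cmin = C₀·(f + f² + … + f^3).
≈ 3.000 × (0.1250 + 0.0156 + 0.0020) ≈ 3.000 × 0.1426 ≈ 0.428 mcg/mL.

0.4 mcg/mL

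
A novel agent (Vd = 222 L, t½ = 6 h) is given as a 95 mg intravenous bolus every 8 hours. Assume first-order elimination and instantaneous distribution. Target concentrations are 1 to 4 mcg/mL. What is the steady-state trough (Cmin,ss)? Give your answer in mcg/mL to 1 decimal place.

0.3 mcg/mL

τ/t½ = 8/6 ≈ 1.3333, so fraction remaining f = (1/2)^(8/6) ≈ 0.3969.
Accumulation ratio R = 1/(1 − f) ≈ 1/0.6031 ≈ 1.6581.
Each bolus raises the concentration by D/Vd = 95/222 ≈ 0.428 mcg/mL.
Steady-state peak Cmax,ss = C₀·R ≈ 0.428 × 1.6581 ≈ 0.710 mcg/mL.
Steady-state trough Cmin,ss = Cmax,ss·f ≈ 0.710 × 0.3969 ≈ 0.282 mcg/mL.
Trough 0.3 mcg/mL vs MEC 1 mcg/mL: subtherapeutic.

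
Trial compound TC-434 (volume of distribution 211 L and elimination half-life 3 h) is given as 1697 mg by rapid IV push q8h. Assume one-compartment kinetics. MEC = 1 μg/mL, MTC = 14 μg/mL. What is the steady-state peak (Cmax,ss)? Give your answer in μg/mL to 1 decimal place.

9.5 μg/mL

Over one 8-h interval, 8/3 ≈ 2.6667 half-lives elapse, leaving f ≈ 0.1575 of each dose.
Accumulation ratio R = 1/(1 − f) ≈ 1/0.8425 ≈ 1.1869.
Each bolus raises the concentration by D/Vd = 1697/211 ≈ 8.043 μg/mL.
Steady-state peak Cmax,ss = C₀·R ≈ 8.043 × 1.1869 ≈ 9.546 μg/mL.
Peak 9.5 μg/mL vs MTC 14 μg/mL: below toxic threshold.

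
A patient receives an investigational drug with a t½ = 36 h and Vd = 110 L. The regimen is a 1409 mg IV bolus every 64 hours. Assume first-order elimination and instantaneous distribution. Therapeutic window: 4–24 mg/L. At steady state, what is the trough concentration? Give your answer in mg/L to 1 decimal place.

5.3 mg/L

k = ln2/t½ = ln2/36 ≈ 0.019254 h⁻¹; fraction remaining f = e^(−kτ) = e^(−0.019254×64) ≈ 0.2916.
Accumulation ratio R = 1/(1 − f) ≈ 1/0.7084 ≈ 1.4116.
Each bolus raises the concentration by D/Vd = 1409/110 ≈ 12.809 mg/L.
Cmax,ss = C₀/(1 − f) ≈ 12.809/0.7084 ≈ 18.082 mg/L.
One interval later, Cmin,ss = Cmax,ss·e^(−kτ) ≈ 18.082 × 0.2916 ≈ 5.273 mg/L.
Trough 5.3 mg/L vs MEC 4 mg/L: adequate.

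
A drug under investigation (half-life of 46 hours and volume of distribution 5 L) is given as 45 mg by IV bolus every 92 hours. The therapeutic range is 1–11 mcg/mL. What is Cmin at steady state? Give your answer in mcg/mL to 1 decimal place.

The dosing interval is 2 half-lives, so f = 2^(−2) = 0.25.
Accumulation ratio R = 1/(1 − f) = 1/0.75 = 4/3.
Single-dose peak C₀ = D/Vd = 45/5 = 9 mcg/mL.
Steady-state peak Cmax,ss = C₀·R = 9 × 4/3 ≈ 12.000 mcg/mL.
Steady-state trough Cmin,ss = Cmax,ss·f ≈ 12.000 × 0.25 ≈ 3.000 mcg/mL.
Trough 3.0 mcg/mL vs MEC 1 mcg/mL: adequate.

3.0 mcg/mL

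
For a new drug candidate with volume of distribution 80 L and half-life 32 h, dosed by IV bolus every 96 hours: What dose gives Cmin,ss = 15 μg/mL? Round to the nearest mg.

8400 mg

τ/t½ = 96/32 ≈ 3, so f = (1/2)^(96/32) ≈ 0.125000.
Cmin,ss = (D/Vd)·f/(1−f), so D = Cmin,ss·Vd·(1−f)/f.
D = 15 × 80 × (1−f)/f ≈ 15 × 80 × 7.00000 ≈ 8400.00 mg.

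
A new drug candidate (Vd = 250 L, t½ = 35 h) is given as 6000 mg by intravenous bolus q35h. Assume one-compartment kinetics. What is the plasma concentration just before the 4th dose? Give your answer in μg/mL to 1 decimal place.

21.0 μg/mL

f = (1/2)^(τ/t½) = (1/2)^(35/35) ≈ 0.5000.
C₀ = D/Vd = 6000/250 ≈ 24.000 μg/mL.
Before the 4th dose, 3 doses have been given. Superposition: Cmin = C₀·(f + f² + … + f^3).
≈ 24.000 × (0.5000 + 0.2500 + 0.1250) ≈ 24.000 × 0.8750 ≈ 21.000 μg/mL.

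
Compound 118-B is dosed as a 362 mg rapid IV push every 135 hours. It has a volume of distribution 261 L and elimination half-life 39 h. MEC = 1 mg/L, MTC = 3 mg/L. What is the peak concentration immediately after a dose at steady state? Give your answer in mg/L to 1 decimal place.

1.5 mg/L

Over one 135-h interval, 135/39 ≈ 3.4615 half-lives elapse, leaving f ≈ 0.0908 of each dose.
At steady state, accumulation factor R = 1/(1 − e^(−kτ)) ≈ 1.0999.
Each bolus raises the concentration by D/Vd = 362/261 ≈ 1.387 mg/L.
Cmax,ss = C₀/(1 − f) ≈ 1.387/0.9092 ≈ 1.526 mg/L.
Peak 1.5 mg/L vs MTC 3 mg/L: below toxic threshold.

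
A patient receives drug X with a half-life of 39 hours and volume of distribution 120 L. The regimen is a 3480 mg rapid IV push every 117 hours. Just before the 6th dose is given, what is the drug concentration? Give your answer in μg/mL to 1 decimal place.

4.1 μg/mL

f = (1/2)^(τ/t½) = (1/2)^(117/39) ≈ 0.1250.
C₀ = D/Vd = 3480/120 ≈ 29.000 μg/mL.
Before the 6th dose, 5 doses have been given. Superposition: Cmin = C₀·(f + f² + … + f^5).
≈ 29.000 × (0.1250 + 0.0156 + 0.0020 + 0.0002 + 0.0000) ≈ 29.000 × 0.1428 ≈ 4.141 μg/mL.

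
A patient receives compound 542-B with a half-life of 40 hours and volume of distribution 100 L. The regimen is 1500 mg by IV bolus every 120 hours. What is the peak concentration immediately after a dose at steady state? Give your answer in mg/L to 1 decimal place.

17.1 mg/L

τ = 120 h = 3 half-lives, so f = (1/2)^3 = 0.125.
At steady state, R = 1/(1 − 0.125) = 8/7.
Single-dose peak C₀ = D/Vd = 1500/100 = 15 mg/L.
Steady-state peak Cmax,ss = C₀·R = 15 × 8/7 ≈ 17.143 mg/L.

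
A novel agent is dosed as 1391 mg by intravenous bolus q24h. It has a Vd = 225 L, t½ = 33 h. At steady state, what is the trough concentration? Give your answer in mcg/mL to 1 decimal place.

τ/t½ = 24/33 ≈ 0.72727, so fraction remaining f = (1/2)^(24/33) ≈ 0.6040.
At steady state, accumulation factor R = 1/(1 − e^(−kτ)) ≈ 2.5253.
Each bolus raises the concentration by D/Vd = 1391/225 ≈ 6.182 mcg/mL.
Cmax,ss = C₀/(1 − f) ≈ 6.182/0.3960 ≈ 15.611 mcg/mL.
One interval later, Cmin,ss = Cmax,ss·e^(−kτ) ≈ 15.611 × 0.6040 ≈ 9.429 mcg/mL.

9.4 mcg/mL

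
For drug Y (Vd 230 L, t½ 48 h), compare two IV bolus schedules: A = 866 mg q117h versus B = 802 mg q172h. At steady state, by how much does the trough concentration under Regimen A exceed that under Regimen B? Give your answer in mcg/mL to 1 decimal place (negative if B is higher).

0.5 mcg/mL

Regimen A: f = (1/2)^(117/48) ≈ 0.1846; Cmin,ss = (866/230)·f/(1−f) ≈ 0.852 mcg/mL.
Regimen B: f = (1/2)^(172/48) ≈ 0.0834; Cmin,ss = (802/230)·f/(1−f) ≈ 0.317 mcg/mL.
Difference ≈ 0.852 − 0.317 ≈ 0.535 mcg/mL.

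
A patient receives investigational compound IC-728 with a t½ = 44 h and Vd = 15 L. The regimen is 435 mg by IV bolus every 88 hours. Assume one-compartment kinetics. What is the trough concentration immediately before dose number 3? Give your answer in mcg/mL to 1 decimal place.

9.1 mcg/mL

f = (1/2)^(τ/t½) = (1/2)^(88/44) ≈ 0.2500.
C₀ = D/Vd = 435/15 ≈ 29.000 mcg/mL.
Before the 3rd dose, 2 doses have been given. Superposition: Cmin = C₀·(f + f²).
≈ 29.000 × (0.2500 + 0.0625) ≈ 29.000 × 0.3125 ≈ 9.062 mcg/mL.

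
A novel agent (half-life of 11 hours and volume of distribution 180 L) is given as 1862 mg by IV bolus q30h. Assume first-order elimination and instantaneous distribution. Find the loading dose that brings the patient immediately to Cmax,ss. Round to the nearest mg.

2193 mg

f = (1/2)^(30/11) ≈ 0.151011; accumulation ratio R = 1/(1−f) ≈ 1.17787.
Loading dose to hit Cmax,ss on first dose: D_load = D_maint·R ≈ 1862 × 1.17787 ≈ 2193.19 mg.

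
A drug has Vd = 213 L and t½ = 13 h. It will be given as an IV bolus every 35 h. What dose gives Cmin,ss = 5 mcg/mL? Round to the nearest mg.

5819 mg

τ/t½ = 35/13 ≈ 2.6923, so f = (1/2)^(35/13) ≈ 0.154716.
Cmin,ss = (D/Vd)·f/(1−f), so D = Cmin,ss·Vd·(1−f)/f.
D = 5 × 213 × (1−f)/f ≈ 5 × 213 × 5.46346 ≈ 5818.58 mg.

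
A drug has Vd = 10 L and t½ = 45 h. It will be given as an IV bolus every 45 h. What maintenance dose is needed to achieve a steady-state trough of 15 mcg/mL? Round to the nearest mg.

τ/t½ = 45/45 ≈ 1, so f = (1/2)^(45/45) ≈ 0.500000.
Cmin,ss = (D/Vd)·f/(1−f), so D = Cmin,ss·Vd·(1−f)/f.
D = 15 × 10 × (1−f)/f ≈ 15 × 10 × 1.00000 ≈ 150.00 mg.

150 mg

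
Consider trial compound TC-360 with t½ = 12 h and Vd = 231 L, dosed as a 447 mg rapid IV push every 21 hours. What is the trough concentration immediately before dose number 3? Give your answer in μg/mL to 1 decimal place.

0.7 μg/mL

f = (1/2)^(τ/t½) = (1/2)^(21/12) ≈ 0.2973.
C₀ = D/Vd = 447/231 ≈ 1.935 μg/mL.
Before the 3rd dose, 2 doses have been given. Superposition: Cmin = C₀·(f + f²).
≈ 1.935 × (0.2973 + 0.0884) ≈ 1.935 × 0.3857 ≈ 0.746 μg/mL.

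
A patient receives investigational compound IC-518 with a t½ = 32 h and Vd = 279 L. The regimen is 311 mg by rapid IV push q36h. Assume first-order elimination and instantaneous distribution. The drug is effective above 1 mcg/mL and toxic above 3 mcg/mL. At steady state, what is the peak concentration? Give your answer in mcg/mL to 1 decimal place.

2.1 mcg/mL

τ/t½ = 36/32 ≈ 1.125, so fraction remaining f = (1/2)^(36/32) ≈ 0.4585.
At steady state, accumulation factor R = 1/(1 − e^(−kτ)) ≈ 1.8467.
Each bolus raises the concentration by D/Vd = 311/279 ≈ 1.115 mcg/mL.
Steady-state peak Cmax,ss = C₀·R ≈ 1.115 × 1.8467 ≈ 2.059 mcg/mL.
Peak 2.1 mcg/mL vs MTC 3 mcg/mL: below toxic threshold.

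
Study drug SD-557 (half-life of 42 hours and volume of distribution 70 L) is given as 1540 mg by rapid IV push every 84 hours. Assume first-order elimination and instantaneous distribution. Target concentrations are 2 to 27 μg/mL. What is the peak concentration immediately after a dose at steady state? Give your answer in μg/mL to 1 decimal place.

The dosing interval is 2 half-lives, so f = 2^(−2) = 0.25.
Accumulation ratio R = 1/(1 − f) = 1/0.75 = 4/3.
Single-dose peak C₀ = D/Vd = 1540/70 = 22 μg/mL.
Steady-state peak Cmax,ss = C₀·R = 22 × 4/3 ≈ 29.333 μg/mL.
Peak 29.3 μg/mL vs MTC 27 μg/mL: exceeds toxic threshold.

29.3 μg/mL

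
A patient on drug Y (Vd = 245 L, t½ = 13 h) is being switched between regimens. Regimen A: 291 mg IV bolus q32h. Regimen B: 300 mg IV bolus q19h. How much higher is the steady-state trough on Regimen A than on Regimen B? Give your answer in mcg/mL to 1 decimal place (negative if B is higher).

Regimen A: f = (1/2)^(32/13) ≈ 0.1816; Cmin,ss = (291/245)·f/(1−f) ≈ 0.264 mcg/mL.
Regimen B: f = (1/2)^(19/13) ≈ 0.3631; Cmin,ss = (300/245)·f/(1−f) ≈ 0.698 mcg/mL.
Difference ≈ 0.264 − 0.698 ≈ -0.434 mcg/mL.

-0.4 mcg/mL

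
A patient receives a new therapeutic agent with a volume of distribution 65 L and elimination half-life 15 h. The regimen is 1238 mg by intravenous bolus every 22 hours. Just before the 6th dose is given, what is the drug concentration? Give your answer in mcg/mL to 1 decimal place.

10.7 mcg/mL

f = (1/2)^(τ/t½) = (1/2)^(22/15) ≈ 0.3618.
C₀ = D/Vd = 1238/65 ≈ 19.046 mcg/mL.
Before the 6th dose, 5 doses have been given. Superposition: Cmin = C₀·(f + f² + … + f^5).
≈ 19.046 × (0.3618 + 0.1309 + 0.0474 + 0.0171 + 0.0062) ≈ 19.046 × 0.5634 ≈ 10.731 mcg/mL.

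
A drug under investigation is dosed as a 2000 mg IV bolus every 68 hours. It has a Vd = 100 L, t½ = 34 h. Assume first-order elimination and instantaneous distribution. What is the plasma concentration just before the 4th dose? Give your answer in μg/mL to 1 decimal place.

6.6 μg/mL

f = (1/2)^(τ/t½) = (1/2)^(68/34) ≈ 0.2500.
C₀ = D/Vd = 2000/100 ≈ 20.000 μg/mL.
Before the 4th dose, 3 doses have been given. Superposition: Cmin = C₀·(f + f² + … + f^3).
≈ 20.000 × (0.2500 + 0.0625 + 0.0156) ≈ 20.000 × 0.3281 ≈ 6.562 μg/mL.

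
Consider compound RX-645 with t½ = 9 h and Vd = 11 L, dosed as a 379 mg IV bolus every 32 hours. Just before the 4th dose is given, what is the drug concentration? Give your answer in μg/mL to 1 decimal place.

f = (1/2)^(τ/t½) = (1/2)^(32/9) ≈ 0.0850.
C₀ = D/Vd = 379/11 ≈ 34.455 μg/mL.
Before the 4th dose, 3 doses have been given. Superposition: Cmin = C₀·(f + f² + … + f^3).
≈ 34.455 × (0.0850 + 0.0072 + 0.0006) ≈ 34.455 × 0.0928 ≈ 3.197 μg/mL.

3.2 μg/mL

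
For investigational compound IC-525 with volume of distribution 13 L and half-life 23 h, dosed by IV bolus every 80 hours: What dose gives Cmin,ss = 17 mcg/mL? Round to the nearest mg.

2242 mg

τ/t½ = 80/23 ≈ 3.4783, so f = (1/2)^(80/23) ≈ 0.089730.
Cmin,ss = (D/Vd)·f/(1−f), so D = Cmin,ss·Vd·(1−f)/f.
D = 17 × 13 × (1−f)/f ≈ 17 × 13 × 10.14454 ≈ 2241.94 mg.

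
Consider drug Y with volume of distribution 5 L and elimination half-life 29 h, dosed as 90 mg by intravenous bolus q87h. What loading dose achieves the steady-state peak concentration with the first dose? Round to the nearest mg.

f = (1/2)^(87/29) ≈ 0.125000; accumulation ratio R = 1/(1−f) ≈ 1.14286.
Loading dose to hit Cmax,ss on first dose: D_load = D_maint·R ≈ 90 × 1.14286 ≈ 102.86 mg.

103 mg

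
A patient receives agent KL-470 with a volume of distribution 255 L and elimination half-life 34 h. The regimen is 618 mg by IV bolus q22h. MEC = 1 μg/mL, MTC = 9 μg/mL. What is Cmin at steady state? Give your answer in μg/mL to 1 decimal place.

4.3 μg/mL

τ/t½ = 22/34 ≈ 0.64706, so fraction remaining f = (1/2)^(22/34) ≈ 0.6386.
Accumulation ratio R = 1/(1 − f) ≈ 1/0.3614 ≈ 2.7670.
Each bolus raises the concentration by D/Vd = 618/255 ≈ 2.424 μg/mL.
Cmax,ss = C₀/(1 − f) ≈ 2.424/0.3614 ≈ 6.707 μg/mL.
Steady-state trough Cmin,ss = Cmax,ss·f ≈ 6.707 × 0.6386 ≈ 4.283 μg/mL.
Trough 4.3 μg/mL vs MEC 1 μg/mL: adequate.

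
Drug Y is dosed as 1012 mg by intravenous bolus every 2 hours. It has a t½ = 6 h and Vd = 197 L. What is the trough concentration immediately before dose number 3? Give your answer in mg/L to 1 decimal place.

7.3 mg/L

f = (1/2)^(τ/t½) = (1/2)^(2/6) ≈ 0.7937.
C₀ = D/Vd = 1012/197 ≈ 5.137 mg/L.
Before the 3rd dose, 2 doses have been given. Superposition: Cmin = C₀·(f + f²).
≈ 5.137 × (0.7937 + 0.6300) ≈ 5.137 × 1.4237 ≈ 7.314 mg/L.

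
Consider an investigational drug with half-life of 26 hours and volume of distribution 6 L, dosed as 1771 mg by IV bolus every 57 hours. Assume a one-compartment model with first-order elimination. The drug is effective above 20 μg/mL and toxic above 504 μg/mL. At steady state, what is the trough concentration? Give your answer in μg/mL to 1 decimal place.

k = ln2/t½ = ln2/26 ≈ 0.026660 h⁻¹; fraction remaining f = e^(−kτ) = e^(−0.026660×57) ≈ 0.2188.
Single-dose peak C₀ = D/Vd = 1771/6 ≈ 295.167 μg/mL.
Steady-state trough Cmin,ss = C₀·f/(1−f) ≈ 295.167 × 0.2188/0.7812 ≈ 82.671 μg/mL.
Trough 82.7 μg/mL vs MEC 20 μg/mL: adequate.

82.7 μg/mL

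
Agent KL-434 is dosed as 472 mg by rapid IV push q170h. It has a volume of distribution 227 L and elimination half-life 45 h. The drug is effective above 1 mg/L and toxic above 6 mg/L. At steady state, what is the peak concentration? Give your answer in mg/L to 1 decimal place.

2.2 mg/L

k = ln2/t½ = ln2/45 ≈ 0.015403 h⁻¹; fraction remaining f = e^(−kτ) = e^(−0.015403×170) ≈ 0.0729.
Accumulation ratio R = 1/(1 − f) ≈ 1/0.9271 ≈ 1.0786.
Each bolus raises the concentration by D/Vd = 472/227 ≈ 2.079 mg/L.
Steady-state peak Cmax,ss = C₀·R ≈ 2.079 × 1.0786 ≈ 2.242 mg/L.
Peak 2.2 mg/L vs MTC 6 mg/L: below toxic threshold.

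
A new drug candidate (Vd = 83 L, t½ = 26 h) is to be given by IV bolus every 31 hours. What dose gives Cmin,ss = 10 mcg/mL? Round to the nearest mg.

τ/t½ = 31/26 ≈ 1.1923, so f = (1/2)^(31/26) ≈ 0.437602.
Cmin,ss = (D/Vd)·f/(1−f), so D = Cmin,ss·Vd·(1−f)/f.
D = 10 × 83 × (1−f)/f ≈ 10 × 83 × 1.28518 ≈ 1066.70 mg.

1067 mg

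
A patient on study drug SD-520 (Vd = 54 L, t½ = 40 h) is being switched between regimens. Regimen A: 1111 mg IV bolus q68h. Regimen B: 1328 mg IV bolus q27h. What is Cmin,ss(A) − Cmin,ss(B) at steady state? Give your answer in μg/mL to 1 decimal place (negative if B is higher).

-32.1 μg/mL

Regimen A: f = (1/2)^(68/40) ≈ 0.3078; Cmin,ss = (1111/54)·f/(1−f) ≈ 9.149 μg/mL.
Regimen B: f = (1/2)^(27/40) ≈ 0.6263; Cmin,ss = (1328/54)·f/(1−f) ≈ 41.216 μg/mL.
Difference ≈ 9.149 − 41.216 ≈ -32.067 μg/mL.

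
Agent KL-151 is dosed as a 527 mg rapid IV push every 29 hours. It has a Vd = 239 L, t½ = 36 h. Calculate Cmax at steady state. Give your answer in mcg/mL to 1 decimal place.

5.2 mcg/mL

k = ln2/t½ = ln2/36 ≈ 0.019254 h⁻¹; fraction remaining f = e^(−kτ) = e^(−0.019254×29) ≈ 0.5721.
Accumulation ratio R = 1/(1 − f) ≈ 1/0.4279 ≈ 2.3370.
Each bolus raises the concentration by D/Vd = 527/239 ≈ 2.205 mcg/mL.
Steady-state peak Cmax,ss = C₀·R ≈ 2.205 × 2.3370 ≈ 5.153 mcg/mL.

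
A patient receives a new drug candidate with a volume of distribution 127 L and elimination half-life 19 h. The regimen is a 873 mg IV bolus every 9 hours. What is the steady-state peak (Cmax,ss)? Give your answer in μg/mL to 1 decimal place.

24.6 μg/mL

k = ln2/t½ = ln2/19 ≈ 0.036481 h⁻¹; fraction remaining f = e^(−kτ) = e^(−0.036481×9) ≈ 0.7201.
At steady state, accumulation factor R = 1/(1 − e^(−kτ)) ≈ 3.5727.
Single-dose peak C₀ = D/Vd = 873/127 ≈ 6.874 μg/mL.
Steady-state peak Cmax,ss = C₀·R ≈ 6.874 × 3.5727 ≈ 24.559 μg/mL.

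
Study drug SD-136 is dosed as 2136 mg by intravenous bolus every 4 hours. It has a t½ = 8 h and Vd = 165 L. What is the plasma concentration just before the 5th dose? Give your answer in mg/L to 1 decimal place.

23.4 mg/L

f = (1/2)^(τ/t½) = (1/2)^(4/8) ≈ 0.7071.
C₀ = D/Vd = 2136/165 ≈ 12.945 mg/L.
Before the 5th dose, 4 doses have been given. Superposition: Cmin = C₀·(f + f² + … + f^4).
≈ 12.945 × (0.7071 + 0.5000 + 0.3535 + 0.2500) ≈ 12.945 × 1.8106 ≈ 23.438 mg/L.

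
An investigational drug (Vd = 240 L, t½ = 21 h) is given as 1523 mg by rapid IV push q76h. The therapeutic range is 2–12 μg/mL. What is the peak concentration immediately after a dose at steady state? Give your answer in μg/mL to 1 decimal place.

6.9 μg/mL

τ/t½ = 76/21 ≈ 3.619, so fraction remaining f = (1/2)^(76/21) ≈ 0.0814.
At steady state, accumulation factor R = 1/(1 − e^(−kτ)) ≈ 1.0886.
Single-dose peak C₀ = D/Vd = 1523/240 ≈ 6.346 μg/mL.
Steady-state peak Cmax,ss = C₀·R ≈ 6.346 × 1.0886 ≈ 6.908 μg/mL.
Peak 6.9 μg/mL vs MTC 12 μg/mL: below toxic threshold.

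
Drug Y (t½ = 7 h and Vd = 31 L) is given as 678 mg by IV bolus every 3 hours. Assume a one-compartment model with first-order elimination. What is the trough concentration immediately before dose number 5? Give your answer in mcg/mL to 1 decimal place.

f = (1/2)^(τ/t½) = (1/2)^(3/7) ≈ 0.7430.
C₀ = D/Vd = 678/31 ≈ 21.871 mcg/mL.
Before the 5th dose, 4 doses have been given. Superposition: Cmin = C₀·(f + f² + … + f^4).
≈ 21.871 × (0.7430 + 0.5520 + 0.4102 + 0.3048) ≈ 21.871 × 2.0100 ≈ 43.961 mcg/mL.

44.0 mcg/mL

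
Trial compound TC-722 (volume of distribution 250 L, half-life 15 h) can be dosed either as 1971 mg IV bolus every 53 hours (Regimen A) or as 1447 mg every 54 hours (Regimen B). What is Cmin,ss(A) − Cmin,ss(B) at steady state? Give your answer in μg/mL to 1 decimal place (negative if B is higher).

0.2 μg/mL

Regimen A: f = (1/2)^(53/15) ≈ 0.0864; Cmin,ss = (1971/250)·f/(1−f) ≈ 0.746 μg/mL.
Regimen B: f = (1/2)^(54/15) ≈ 0.0825; Cmin,ss = (1447/250)·f/(1−f) ≈ 0.520 μg/mL.
Difference ≈ 0.746 − 0.520 ≈ 0.226 μg/mL.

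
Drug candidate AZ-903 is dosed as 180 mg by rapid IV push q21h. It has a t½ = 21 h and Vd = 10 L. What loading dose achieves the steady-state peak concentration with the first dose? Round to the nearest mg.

360 mg

f = (1/2)^(21/21) ≈ 0.500000; accumulation ratio R = 1/(1−f) ≈ 2.00000.
Loading dose to hit Cmax,ss on first dose: D_load = D_maint·R ≈ 180 × 2.00000 ≈ 360.00 mg.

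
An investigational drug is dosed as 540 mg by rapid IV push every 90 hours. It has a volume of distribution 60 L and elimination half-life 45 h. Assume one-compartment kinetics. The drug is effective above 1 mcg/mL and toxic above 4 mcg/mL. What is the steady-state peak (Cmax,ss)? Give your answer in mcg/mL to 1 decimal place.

τ = 90 h = 2 half-lives, so f = (1/2)^2 = 0.25.
At steady state, R = 1/(1 − 0.25) = 4/3.
Single-dose peak C₀ = D/Vd = 540/60 = 9 mcg/mL.
Steady-state peak Cmax,ss = C₀·R = 9 × 4/3 ≈ 12.000 mcg/mL.
Peak 12.0 mcg/mL vs MTC 4 mcg/mL: exceeds toxic threshold.

12.0 mcg/mL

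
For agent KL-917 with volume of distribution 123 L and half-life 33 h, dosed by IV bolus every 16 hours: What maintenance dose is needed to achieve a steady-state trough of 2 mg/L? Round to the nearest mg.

τ/t½ = 16/33 ≈ 0.48485, so f = (1/2)^(16/33) ≈ 0.714572.
Cmin,ss = (D/Vd)·f/(1−f), so D = Cmin,ss·Vd·(1−f)/f.
D = 2 × 123 × (1−f)/f ≈ 2 × 123 × 0.39944 ≈ 98.26 mg.

98 mg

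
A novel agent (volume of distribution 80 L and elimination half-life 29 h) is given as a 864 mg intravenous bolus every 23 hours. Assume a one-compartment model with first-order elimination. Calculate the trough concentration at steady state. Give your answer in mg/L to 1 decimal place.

k = ln2/t½ = ln2/29 ≈ 0.023902 h⁻¹; fraction remaining f = e^(−kτ) = e^(−0.023902×23) ≈ 0.5771.
Accumulation ratio R = 1/(1 − f) ≈ 1/0.4229 ≈ 2.3646.
Single-dose peak C₀ = D/Vd = 864/80 ≈ 10.800 mg/L.
Cmax,ss = C₀/(1 − f) ≈ 10.800/0.4229 ≈ 25.538 mg/L.
One interval later, Cmin,ss = Cmax,ss·e^(−kτ) ≈ 25.538 × 0.5771 ≈ 14.738 mg/L.

14.7 mg/L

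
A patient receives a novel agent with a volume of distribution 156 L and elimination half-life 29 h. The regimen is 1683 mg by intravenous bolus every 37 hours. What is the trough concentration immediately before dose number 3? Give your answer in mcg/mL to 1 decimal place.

6.3 mcg/mL

f = (1/2)^(τ/t½) = (1/2)^(37/29) ≈ 0.4130.
C₀ = D/Vd = 1683/156 ≈ 10.788 mcg/mL.
Before the 3rd dose, 2 doses have been given. Superposition: Cmin = C₀·(f + f²).
≈ 10.788 × (0.4130 + 0.1706) ≈ 10.788 × 0.5836 ≈ 6.296 mcg/mL.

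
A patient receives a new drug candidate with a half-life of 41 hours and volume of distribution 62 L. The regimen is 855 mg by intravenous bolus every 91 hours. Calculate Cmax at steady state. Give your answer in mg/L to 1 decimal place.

Over one 91-h interval, 91/41 ≈ 2.2195 half-lives elapse, leaving f ≈ 0.2147 of each dose.
At steady state, accumulation factor R = 1/(1 − e^(−kτ)) ≈ 1.2734.
Single-dose peak C₀ = D/Vd = 855/62 ≈ 13.790 mg/L.
Cmax,ss = C₀/(1 − f) ≈ 13.790/0.7853 ≈ 17.560 mg/L.

17.6 mg/L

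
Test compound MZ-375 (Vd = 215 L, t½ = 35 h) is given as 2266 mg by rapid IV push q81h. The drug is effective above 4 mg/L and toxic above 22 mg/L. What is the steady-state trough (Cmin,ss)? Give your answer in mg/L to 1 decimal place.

2.7 mg/L

k = ln2/t½ = ln2/35 ≈ 0.019804 h⁻¹; fraction remaining f = e^(−kτ) = e^(−0.019804×81) ≈ 0.2011.
Single-dose peak C₀ = D/Vd = 2266/215 ≈ 10.540 mg/L.
Steady-state trough Cmin,ss = C₀·f/(1−f) ≈ 10.540 × 0.2011/0.7989 ≈ 2.653 mg/L.
Trough 2.7 mg/L vs MEC 4 mg/L: subtherapeutic.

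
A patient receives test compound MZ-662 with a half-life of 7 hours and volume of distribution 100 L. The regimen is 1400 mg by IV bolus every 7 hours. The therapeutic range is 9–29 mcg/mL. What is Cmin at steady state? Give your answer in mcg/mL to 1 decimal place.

τ = 7 h = 1 half-life, so f = (1/2)^1 = 0.5.
At steady state, R = 1/(1 − 0.5) = 2/1.
Single-dose peak C₀ = D/Vd = 1400/100 = 14 mcg/mL.
Steady-state peak Cmax,ss = C₀·R = 14 × 2/1 ≈ 28.000 mcg/mL.
Steady-state trough Cmin,ss = Cmax,ss·f ≈ 28.000 × 0.5 ≈ 14.000 mcg/mL.
Trough 14.0 mcg/mL vs MEC 9 mcg/mL: adequate.

14.0 mcg/mL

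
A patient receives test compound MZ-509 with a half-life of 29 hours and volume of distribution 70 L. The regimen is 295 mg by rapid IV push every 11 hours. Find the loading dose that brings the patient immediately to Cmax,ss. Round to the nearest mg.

f = (1/2)^(11/29) ≈ 0.768805; accumulation ratio R = 1/(1−f) ≈ 4.32535.
Loading dose to hit Cmax,ss on first dose: D_load = D_maint·R ≈ 295 × 4.32535 ≈ 1275.98 mg.

1276 mg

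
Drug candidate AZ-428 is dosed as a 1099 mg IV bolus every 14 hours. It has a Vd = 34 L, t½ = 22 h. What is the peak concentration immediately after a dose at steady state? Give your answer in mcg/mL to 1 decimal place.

k = ln2/t½ = ln2/22 ≈ 0.031507 h⁻¹; fraction remaining f = e^(−kτ) = e^(−0.031507×14) ≈ 0.6433.
At steady state, accumulation factor R = 1/(1 − e^(−kτ)) ≈ 2.8035.
Single-dose peak C₀ = D/Vd = 1099/34 ≈ 32.324 mcg/mL.
Steady-state peak Cmax,ss = C₀·R ≈ 32.324 × 2.8035 ≈ 90.620 mcg/mL.

90.6 mcg/mL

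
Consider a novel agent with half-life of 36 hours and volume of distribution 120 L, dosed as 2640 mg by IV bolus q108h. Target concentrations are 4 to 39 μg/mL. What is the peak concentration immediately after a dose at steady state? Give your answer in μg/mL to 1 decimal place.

25.1 μg/mL

τ = 108 h = 3 half-lives, so f = (1/2)^3 = 0.125.
At steady state, R = 1/(1 − 0.125) = 8/7.
Single-dose peak C₀ = D/Vd = 2640/120 = 22 μg/mL.
Steady-state peak Cmax,ss = C₀·R = 22 × 8/7 ≈ 25.143 μg/mL.
Peak 25.1 μg/mL vs MTC 39 μg/mL: below toxic threshold.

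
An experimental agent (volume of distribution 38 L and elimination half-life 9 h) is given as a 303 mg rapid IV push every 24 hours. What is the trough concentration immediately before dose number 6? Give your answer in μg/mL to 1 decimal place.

f = (1/2)^(τ/t½) = (1/2)^(24/9) ≈ 0.1575.
C₀ = D/Vd = 303/38 ≈ 7.974 μg/mL.
Before the 6th dose, 5 doses have been given. Superposition: Cmin = C₀·(f + f² + … + f^5).
≈ 7.974 × (0.1575 + 0.0248 + 0.0039 + 0.0006 + 0.0001) ≈ 7.974 × 0.1869 ≈ 1.490 μg/mL.

1.5 μg/mL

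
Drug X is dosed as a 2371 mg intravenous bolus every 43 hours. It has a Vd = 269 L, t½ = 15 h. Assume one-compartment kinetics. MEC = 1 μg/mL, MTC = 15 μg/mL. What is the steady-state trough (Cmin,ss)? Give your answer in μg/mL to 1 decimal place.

τ/t½ = 43/15 ≈ 2.8667, so fraction remaining f = (1/2)^(43/15) ≈ 0.1371.
Each bolus raises the concentration by D/Vd = 2371/269 ≈ 8.814 μg/mL.
Steady-state trough Cmin,ss = C₀·f/(1−f) ≈ 8.814 × 0.1371/0.8629 ≈ 1.400 μg/mL.
Trough 1.4 μg/mL vs MEC 1 μg/mL: adequate.

1.4 μg/mL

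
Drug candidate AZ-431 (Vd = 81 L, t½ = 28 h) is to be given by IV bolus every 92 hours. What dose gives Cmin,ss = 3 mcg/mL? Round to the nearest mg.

2127 mg

τ/t½ = 92/28 ≈ 3.2857, so f = (1/2)^(92/28) ≈ 0.102542.
Cmin,ss = (D/Vd)·f/(1−f), so D = Cmin,ss·Vd·(1−f)/f.
D = 3 × 81 × (1−f)/f ≈ 3 × 81 × 8.75210 ≈ 2126.76 mg.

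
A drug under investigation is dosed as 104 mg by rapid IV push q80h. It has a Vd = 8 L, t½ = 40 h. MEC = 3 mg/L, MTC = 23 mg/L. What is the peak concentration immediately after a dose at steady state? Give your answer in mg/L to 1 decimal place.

τ = 80 h = 2 half-lives, so f = (1/2)^2 = 0.25.
Accumulation ratio R = 1/(1 − f) = 1/0.75 = 4/3.
Single-dose peak C₀ = D/Vd = 104/8 = 13 mg/L.
Steady-state peak Cmax,ss = C₀·R = 13 × 4/3 ≈ 17.333 mg/L.
Peak 17.3 mg/L vs MTC 23 mg/L: below toxic threshold.

17.3 mg/L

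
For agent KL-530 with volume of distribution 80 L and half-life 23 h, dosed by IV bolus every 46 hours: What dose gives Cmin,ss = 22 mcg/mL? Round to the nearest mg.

τ/t½ = 46/23 ≈ 2, so f = (1/2)^(46/23) ≈ 0.250000.
Cmin,ss = (D/Vd)·f/(1−f), so D = Cmin,ss·Vd·(1−f)/f.
D = 22 × 80 × (1−f)/f ≈ 22 × 80 × 3.00000 ≈ 5280.00 mg.

5280 mg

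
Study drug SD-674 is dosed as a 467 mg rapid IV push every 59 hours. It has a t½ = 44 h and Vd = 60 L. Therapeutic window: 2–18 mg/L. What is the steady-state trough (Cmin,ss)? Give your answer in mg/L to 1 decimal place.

Over one 59-h interval, 59/44 ≈ 1.3409 half-lives elapse, leaving f ≈ 0.3948 of each dose.
Each bolus raises the concentration by D/Vd = 467/60 ≈ 7.783 mg/L.
Steady-state trough Cmin,ss = C₀·f/(1−f) ≈ 7.783 × 0.3948/0.6052 ≈ 5.077 mg/L.
Trough 5.1 mg/L vs MEC 2 mg/L: adequate.

5.1 mg/L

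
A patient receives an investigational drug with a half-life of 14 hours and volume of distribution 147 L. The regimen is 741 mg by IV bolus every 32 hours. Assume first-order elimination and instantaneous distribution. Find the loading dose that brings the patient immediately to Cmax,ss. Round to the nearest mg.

932 mg

f = (1/2)^(32/14) ≈ 0.205084; accumulation ratio R = 1/(1−f) ≈ 1.25799.
Loading dose to hit Cmax,ss on first dose: D_load = D_maint·R ≈ 741 × 1.25799 ≈ 932.17 mg.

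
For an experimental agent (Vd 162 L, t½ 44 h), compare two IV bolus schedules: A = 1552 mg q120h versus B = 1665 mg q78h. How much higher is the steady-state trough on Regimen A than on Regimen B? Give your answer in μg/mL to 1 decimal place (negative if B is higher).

-2.5 μg/mL

Regimen A: f = (1/2)^(120/44) ≈ 0.1510; Cmin,ss = (1552/162)·f/(1−f) ≈ 1.704 μg/mL.
Regimen B: f = (1/2)^(78/44) ≈ 0.2927; Cmin,ss = (1665/162)·f/(1−f) ≈ 4.253 μg/mL.
Difference ≈ 1.704 − 4.253 ≈ -2.549 μg/mL.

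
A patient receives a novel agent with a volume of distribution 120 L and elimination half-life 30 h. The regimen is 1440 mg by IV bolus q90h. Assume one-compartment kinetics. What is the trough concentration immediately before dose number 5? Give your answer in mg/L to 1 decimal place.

f = (1/2)^(τ/t½) = (1/2)^(90/30) ≈ 0.1250.
C₀ = D/Vd = 1440/120 ≈ 12.000 mg/L.
Before the 5th dose, 4 doses have been given. Superposition: Cmin = C₀·(f + f² + … + f^4).
≈ 12.000 × (0.1250 + 0.0156 + 0.0020 + 0.0002) ≈ 12.000 × 0.1428 ≈ 1.714 mg/L.

1.7 mg/L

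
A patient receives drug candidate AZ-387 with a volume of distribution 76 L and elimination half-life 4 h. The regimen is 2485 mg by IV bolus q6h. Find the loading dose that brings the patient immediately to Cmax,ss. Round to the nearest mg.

f = (1/2)^(6/4) ≈ 0.353553; accumulation ratio R = 1/(1−f) ≈ 1.54692.
Loading dose to hit Cmax,ss on first dose: D_load = D_maint·R ≈ 2485 × 1.54692 ≈ 3844.10 mg.

3844 mg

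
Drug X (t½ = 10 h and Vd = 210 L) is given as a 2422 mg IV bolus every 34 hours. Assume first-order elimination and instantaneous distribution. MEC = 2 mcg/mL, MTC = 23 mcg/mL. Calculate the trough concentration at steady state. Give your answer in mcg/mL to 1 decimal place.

Over one 34-h interval, 34/10 ≈ 3.4 half-lives elapse, leaving f ≈ 0.0947 of each dose.
Single-dose peak C₀ = D/Vd = 2422/210 ≈ 11.533 mcg/mL.
Steady-state trough Cmin,ss = C₀·f/(1−f) ≈ 11.533 × 0.0947/0.9053 ≈ 1.206 mcg/mL.
Trough 1.2 mcg/mL vs MEC 2 mcg/mL: subtherapeutic.

1.2 mcg/mL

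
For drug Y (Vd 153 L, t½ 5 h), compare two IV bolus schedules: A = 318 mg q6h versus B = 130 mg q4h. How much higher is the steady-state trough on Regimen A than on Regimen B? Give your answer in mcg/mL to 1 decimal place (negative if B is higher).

0.5 mcg/mL

Regimen A: f = (1/2)^(6/5) ≈ 0.4353; Cmin,ss = (318/153)·f/(1−f) ≈ 1.602 mcg/mL.
Regimen B: f = (1/2)^(4/5) ≈ 0.5743; Cmin,ss = (130/153)·f/(1−f) ≈ 1.146 mcg/mL.
Difference ≈ 1.602 − 1.146 ≈ 0.456 mcg/mL.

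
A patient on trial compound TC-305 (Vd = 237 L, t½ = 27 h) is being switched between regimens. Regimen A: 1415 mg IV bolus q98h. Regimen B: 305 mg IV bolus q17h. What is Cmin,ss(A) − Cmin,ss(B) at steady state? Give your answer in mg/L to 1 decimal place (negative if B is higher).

Regimen A: f = (1/2)^(98/27) ≈ 0.0808; Cmin,ss = (1415/237)·f/(1−f) ≈ 0.525 mg/L.
Regimen B: f = (1/2)^(17/27) ≈ 0.6463; Cmin,ss = (305/237)·f/(1−f) ≈ 2.352 mg/L.
Difference ≈ 0.525 − 2.352 ≈ -1.827 mg/L.

-1.8 mg/L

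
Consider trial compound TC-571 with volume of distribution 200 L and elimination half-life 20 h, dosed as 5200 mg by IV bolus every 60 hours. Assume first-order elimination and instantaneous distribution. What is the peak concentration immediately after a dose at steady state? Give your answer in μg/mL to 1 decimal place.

τ = 60 h = 3 half-lives, so f = (1/2)^3 = 0.125.
Accumulation ratio R = 1/(1 − f) = 1/0.875 = 8/7.
Single-dose peak C₀ = D/Vd = 5200/200 = 26 μg/mL.
Steady-state peak Cmax,ss = C₀·R = 26 × 8/7 ≈ 29.714 μg/mL.

29.7 μg/mL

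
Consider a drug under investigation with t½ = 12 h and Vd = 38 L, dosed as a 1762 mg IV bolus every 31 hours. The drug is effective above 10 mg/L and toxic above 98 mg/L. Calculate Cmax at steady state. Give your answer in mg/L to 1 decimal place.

55.7 mg/L

τ/t½ = 31/12 ≈ 2.5833, so fraction remaining f = (1/2)^(31/12) ≈ 0.1669.
At steady state, accumulation factor R = 1/(1 − e^(−kτ)) ≈ 1.2003.
Single-dose peak C₀ = D/Vd = 1762/38 ≈ 46.368 mg/L.
Steady-state peak Cmax,ss = C₀·R ≈ 46.368 × 1.2003 ≈ 55.656 mg/L.
Peak 55.7 mg/L vs MTC 98 mg/L: below toxic threshold.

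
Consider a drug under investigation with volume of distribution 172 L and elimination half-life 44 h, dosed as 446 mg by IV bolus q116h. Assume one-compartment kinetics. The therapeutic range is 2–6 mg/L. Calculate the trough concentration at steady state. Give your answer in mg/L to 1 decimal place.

k = ln2/t½ = ln2/44 ≈ 0.015753 h⁻¹; fraction remaining f = e^(−kτ) = e^(−0.015753×116) ≈ 0.1608.
Single-dose peak C₀ = D/Vd = 446/172 ≈ 2.593 mg/L.
Steady-state trough Cmin,ss = C₀·f/(1−f) ≈ 2.593 × 0.1608/0.8392 ≈ 0.497 mg/L.
Trough 0.5 mg/L vs MEC 2 mg/L: subtherapeutic.

0.5 mg/L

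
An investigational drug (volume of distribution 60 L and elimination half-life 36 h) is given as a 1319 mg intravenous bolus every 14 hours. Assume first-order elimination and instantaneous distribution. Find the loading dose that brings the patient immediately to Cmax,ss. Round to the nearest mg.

5582 mg

f = (1/2)^(14/36) ≈ 0.763718; accumulation ratio R = 1/(1−f) ≈ 4.23223.
Loading dose to hit Cmax,ss on first dose: D_load = D_maint·R ≈ 1319 × 4.23223 ≈ 5582.31 mg.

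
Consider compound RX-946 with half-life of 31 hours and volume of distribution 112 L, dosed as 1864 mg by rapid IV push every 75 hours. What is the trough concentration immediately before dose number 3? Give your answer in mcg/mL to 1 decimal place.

f = (1/2)^(τ/t½) = (1/2)^(75/31) ≈ 0.1869.
C₀ = D/Vd = 1864/112 ≈ 16.643 mcg/mL.
Before the 3rd dose, 2 doses have been given. Superposition: Cmin = C₀·(f + f²).
≈ 16.643 × (0.1869 + 0.0349) ≈ 16.643 × 0.2218 ≈ 3.691 mcg/mL.

3.7 mcg/mL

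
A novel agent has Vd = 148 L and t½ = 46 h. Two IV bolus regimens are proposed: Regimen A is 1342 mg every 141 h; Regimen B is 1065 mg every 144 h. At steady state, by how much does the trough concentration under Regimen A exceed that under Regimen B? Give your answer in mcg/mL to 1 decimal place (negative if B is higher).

Regimen A: f = (1/2)^(141/46) ≈ 0.1195; Cmin,ss = (1342/148)·f/(1−f) ≈ 1.231 mcg/mL.
Regimen B: f = (1/2)^(144/46) ≈ 0.1142; Cmin,ss = (1065/148)·f/(1−f) ≈ 0.928 mcg/mL.
Difference ≈ 1.231 − 0.928 ≈ 0.303 mcg/mL.

0.3 mcg/mL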